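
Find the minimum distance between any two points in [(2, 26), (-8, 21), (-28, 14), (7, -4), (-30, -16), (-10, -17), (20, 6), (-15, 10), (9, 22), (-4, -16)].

Computing all pairwise distances among 10 points:

d((2, 26), (-8, 21)) = 11.1803
d((2, 26), (-28, 14)) = 32.311
d((2, 26), (7, -4)) = 30.4138
d((2, 26), (-30, -16)) = 52.8015
d((2, 26), (-10, -17)) = 44.643
d((2, 26), (20, 6)) = 26.9072
d((2, 26), (-15, 10)) = 23.3452
d((2, 26), (9, 22)) = 8.0623
d((2, 26), (-4, -16)) = 42.4264
d((-8, 21), (-28, 14)) = 21.1896
d((-8, 21), (7, -4)) = 29.1548
d((-8, 21), (-30, -16)) = 43.0465
d((-8, 21), (-10, -17)) = 38.0526
d((-8, 21), (20, 6)) = 31.7648
d((-8, 21), (-15, 10)) = 13.0384
d((-8, 21), (9, 22)) = 17.0294
d((-8, 21), (-4, -16)) = 37.2156
d((-28, 14), (7, -4)) = 39.3573
d((-28, 14), (-30, -16)) = 30.0666
d((-28, 14), (-10, -17)) = 35.8469
d((-28, 14), (20, 6)) = 48.6621
d((-28, 14), (-15, 10)) = 13.6015
d((-28, 14), (9, 22)) = 37.855
d((-28, 14), (-4, -16)) = 38.4187
d((7, -4), (-30, -16)) = 38.8973
d((7, -4), (-10, -17)) = 21.4009
d((7, -4), (20, 6)) = 16.4012
d((7, -4), (-15, 10)) = 26.0768
d((7, -4), (9, 22)) = 26.0768
d((7, -4), (-4, -16)) = 16.2788
d((-30, -16), (-10, -17)) = 20.025
d((-30, -16), (20, 6)) = 54.626
d((-30, -16), (-15, 10)) = 30.0167
d((-30, -16), (9, 22)) = 54.4518
d((-30, -16), (-4, -16)) = 26.0
d((-10, -17), (20, 6)) = 37.8021
d((-10, -17), (-15, 10)) = 27.4591
d((-10, -17), (9, 22)) = 43.382
d((-10, -17), (-4, -16)) = 6.0828 <-- minimum
d((20, 6), (-15, 10)) = 35.2278
d((20, 6), (9, 22)) = 19.4165
d((20, 6), (-4, -16)) = 32.5576
d((-15, 10), (9, 22)) = 26.8328
d((-15, 10), (-4, -16)) = 28.2312
d((9, 22), (-4, -16)) = 40.1622

Closest pair: (-10, -17) and (-4, -16) with distance 6.0828

The closest pair is (-10, -17) and (-4, -16) with Euclidean distance 6.0828. For 10 points, brute-force pairwise comparison is shown above. For large n, the divide-and-conquer algorithm (sort by x, recurse on halves, check the dividing strip) achieves O(n log n).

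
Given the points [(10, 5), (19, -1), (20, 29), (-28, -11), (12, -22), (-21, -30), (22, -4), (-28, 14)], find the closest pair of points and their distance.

Computing all pairwise distances among 8 points:

d((10, 5), (19, -1)) = 10.8167
d((10, 5), (20, 29)) = 26.0
d((10, 5), (-28, -11)) = 41.2311
d((10, 5), (12, -22)) = 27.074
d((10, 5), (-21, -30)) = 46.7547
d((10, 5), (22, -4)) = 15.0
d((10, 5), (-28, 14)) = 39.0512
d((19, -1), (20, 29)) = 30.0167
d((19, -1), (-28, -11)) = 48.0521
d((19, -1), (12, -22)) = 22.1359
d((19, -1), (-21, -30)) = 49.4065
d((19, -1), (22, -4)) = 4.2426 <-- minimum
d((19, -1), (-28, 14)) = 49.3356
d((20, 29), (-28, -11)) = 62.482
d((20, 29), (12, -22)) = 51.6236
d((20, 29), (-21, -30)) = 71.8471
d((20, 29), (22, -4)) = 33.0606
d((20, 29), (-28, 14)) = 50.2892
d((-28, -11), (12, -22)) = 41.4849
d((-28, -11), (-21, -30)) = 20.2485
d((-28, -11), (22, -4)) = 50.4876
d((-28, -11), (-28, 14)) = 25.0
d((12, -22), (-21, -30)) = 33.9559
d((12, -22), (22, -4)) = 20.5913
d((12, -22), (-28, 14)) = 53.8145
d((-21, -30), (22, -4)) = 50.2494
d((-21, -30), (-28, 14)) = 44.5533
d((22, -4), (-28, 14)) = 53.1413

Closest pair: (19, -1) and (22, -4) with distance 4.2426

The closest pair is (19, -1) and (22, -4) with Euclidean distance 4.2426. For 8 points, brute-force pairwise comparison is shown above. For large n, the divide-and-conquer algorithm (sort by x, recurse on halves, check the dividing strip) achieves O(n log n).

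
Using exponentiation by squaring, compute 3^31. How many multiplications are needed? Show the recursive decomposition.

Computing 3^31 by squaring (build up from 3^1; each line after the first costs one multiplication):

3^1 = 3
3^2 = (3^1)^2 = 3^2 = 9
3^3 = 3 * 3^2 = 3 * 9 = 27
3^6 = (3^3)^2 = 27^2 = 729
3^7 = 3 * 3^6 = 3 * 729 = 2187
3^14 = (3^7)^2 = 2187^2 = 4782969
3^15 = 3 * 3^14 = 3 * 4782969 = 14348907
3^30 = (3^15)^2 = 14348907^2 = 205891132094649
3^31 = 3 * 3^30 = 3 * 205891132094649 = 617673396283947

Result: 617673396283947
Multiplications needed: 8 (8 lines after 3^1)

3^31 = 617673396283947. Using exponentiation by squaring, this requires 8 multiplications. The key idea: if the exponent is even, square the half-power; if odd, multiply by the base once.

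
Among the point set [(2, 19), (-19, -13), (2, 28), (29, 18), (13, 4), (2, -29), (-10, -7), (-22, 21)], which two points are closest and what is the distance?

Computing all pairwise distances among 8 points:

d((2, 19), (-19, -13)) = 38.2753
d((2, 19), (2, 28)) = 9.0 <-- minimum
d((2, 19), (29, 18)) = 27.0185
d((2, 19), (13, 4)) = 18.6011
d((2, 19), (2, -29)) = 48.0
d((2, 19), (-10, -7)) = 28.6356
d((2, 19), (-22, 21)) = 24.0832
d((-19, -13), (2, 28)) = 46.0652
d((-19, -13), (29, 18)) = 57.1402
d((-19, -13), (13, 4)) = 36.2353
d((-19, -13), (2, -29)) = 26.4008
d((-19, -13), (-10, -7)) = 10.8167
d((-19, -13), (-22, 21)) = 34.1321
d((2, 28), (29, 18)) = 28.7924
d((2, 28), (13, 4)) = 26.4008
d((2, 28), (2, -29)) = 57.0
d((2, 28), (-10, -7)) = 37.0
d((2, 28), (-22, 21)) = 25.0
d((29, 18), (13, 4)) = 21.2603
d((29, 18), (2, -29)) = 54.2033
d((29, 18), (-10, -7)) = 46.3249
d((29, 18), (-22, 21)) = 51.0882
d((13, 4), (2, -29)) = 34.7851
d((13, 4), (-10, -7)) = 25.4951
d((13, 4), (-22, 21)) = 38.9102
d((2, -29), (-10, -7)) = 25.0599
d((2, -29), (-22, 21)) = 55.4617
d((-10, -7), (-22, 21)) = 30.4631

Closest pair: (2, 19) and (2, 28) with distance 9.0

The closest pair is (2, 19) and (2, 28) with Euclidean distance 9.0. For 8 points, brute-force pairwise comparison is shown above. For large n, the divide-and-conquer algorithm (sort by x, recurse on halves, check the dividing strip) achieves O(n log n).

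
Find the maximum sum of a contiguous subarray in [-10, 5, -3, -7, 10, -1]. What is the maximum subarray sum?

Using Kadane's algorithm on [-10, 5, -3, -7, 10, -1]:

Scanning through the array:
Position 1 (value 5): max_ending_here = 5, max_so_far = 5
Position 2 (value -3): max_ending_here = 2, max_so_far = 5
Position 3 (value -7): max_ending_here = -5, max_so_far = 5
Position 4 (value 10): max_ending_here = 10, max_so_far = 10
Position 5 (value -1): max_ending_here = 9, max_so_far = 10

Maximum subarray: [10]
Maximum sum: 10

The maximum subarray is [10] with sum 10. This subarray runs from index 4 to index 4.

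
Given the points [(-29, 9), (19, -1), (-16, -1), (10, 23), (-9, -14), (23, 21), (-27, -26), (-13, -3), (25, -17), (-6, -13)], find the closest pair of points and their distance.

Computing all pairwise distances among 10 points:

d((-29, 9), (19, -1)) = 49.0306
d((-29, 9), (-16, -1)) = 16.4012
d((-29, 9), (10, 23)) = 41.4367
d((-29, 9), (-9, -14)) = 30.4795
d((-29, 9), (23, 21)) = 53.3667
d((-29, 9), (-27, -26)) = 35.0571
d((-29, 9), (-13, -3)) = 20.0
d((-29, 9), (25, -17)) = 59.9333
d((-29, 9), (-6, -13)) = 31.8277
d((19, -1), (-16, -1)) = 35.0
d((19, -1), (10, 23)) = 25.632
d((19, -1), (-9, -14)) = 30.8707
d((19, -1), (23, 21)) = 22.3607
d((19, -1), (-27, -26)) = 52.3546
d((19, -1), (-13, -3)) = 32.0624
d((19, -1), (25, -17)) = 17.088
d((19, -1), (-6, -13)) = 27.7308
d((-16, -1), (10, 23)) = 35.3836
d((-16, -1), (-9, -14)) = 14.7648
d((-16, -1), (23, 21)) = 44.7772
d((-16, -1), (-27, -26)) = 27.313
d((-16, -1), (-13, -3)) = 3.6056
d((-16, -1), (25, -17)) = 44.0114
d((-16, -1), (-6, -13)) = 15.6205
d((10, 23), (-9, -14)) = 41.5933
d((10, 23), (23, 21)) = 13.1529
d((10, 23), (-27, -26)) = 61.4003
d((10, 23), (-13, -3)) = 34.7131
d((10, 23), (25, -17)) = 42.72
d((10, 23), (-6, -13)) = 39.3954
d((-9, -14), (23, 21)) = 47.4236
d((-9, -14), (-27, -26)) = 21.6333
d((-9, -14), (-13, -3)) = 11.7047
d((-9, -14), (25, -17)) = 34.1321
d((-9, -14), (-6, -13)) = 3.1623 <-- minimum
d((23, 21), (-27, -26)) = 68.6222
d((23, 21), (-13, -3)) = 43.2666
d((23, 21), (25, -17)) = 38.0526
d((23, 21), (-6, -13)) = 44.6878
d((-27, -26), (-13, -3)) = 26.9258
d((-27, -26), (25, -17)) = 52.7731
d((-27, -26), (-6, -13)) = 24.6982
d((-13, -3), (25, -17)) = 40.4969
d((-13, -3), (-6, -13)) = 12.2066
d((25, -17), (-6, -13)) = 31.257

Closest pair: (-9, -14) and (-6, -13) with distance 3.1623

The closest pair is (-9, -14) and (-6, -13) with Euclidean distance 3.1623. For 10 points, brute-force pairwise comparison is shown above. For large n, the divide-and-conquer algorithm (sort by x, recurse on halves, check the dividing strip) achieves O(n log n).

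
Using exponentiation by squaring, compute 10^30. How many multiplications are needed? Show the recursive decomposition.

Computing 10^30 by squaring (build up from 10^1; each line after the first costs one multiplication):

10^1 = 10
10^2 = (10^1)^2 = 10^2 = 100
10^3 = 10 * 10^2 = 10 * 100 = 1000
10^6 = (10^3)^2 = 1000^2 = 1000000
10^7 = 10 * 10^6 = 10 * 1000000 = 10000000
10^14 = (10^7)^2 = 10000000^2 = 100000000000000
10^15 = 10 * 10^14 = 10 * 100000000000000 = 1000000000000000
10^30 = (10^15)^2 = 1000000000000000^2 = 1000000000000000000000000000000

Result: 1000000000000000000000000000000
Multiplications needed: 7 (7 lines after 10^1)

10^30 = 1000000000000000000000000000000. Using exponentiation by squaring, this requires 7 multiplications. The key idea: if the exponent is even, square the half-power; if odd, multiply by the base once.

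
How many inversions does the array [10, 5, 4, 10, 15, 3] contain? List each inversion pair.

Finding inversions in [10, 5, 4, 10, 15, 3]:

(0, 1): arr[0]=10 > arr[1]=5
(0, 2): arr[0]=10 > arr[2]=4
(0, 5): arr[0]=10 > arr[5]=3
(1, 2): arr[1]=5 > arr[2]=4
(1, 5): arr[1]=5 > arr[5]=3
(2, 5): arr[2]=4 > arr[5]=3
(3, 5): arr[3]=10 > arr[5]=3
(4, 5): arr[4]=15 > arr[5]=3

Total inversions: 8

The array has 8 inversion(s): (0,1), (0,2), (0,5), (1,2), (1,5), (2,5), (3,5), (4,5). Each pair (i,j) satisfies i < j and arr[i] > arr[j].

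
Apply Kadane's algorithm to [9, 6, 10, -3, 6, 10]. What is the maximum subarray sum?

Using Kadane's algorithm on [9, 6, 10, -3, 6, 10]:

Scanning through the array:
Position 1 (value 6): max_ending_here = 15, max_so_far = 15
Position 2 (value 10): max_ending_here = 25, max_so_far = 25
Position 3 (value -3): max_ending_here = 22, max_so_far = 25
Position 4 (value 6): max_ending_here = 28, max_so_far = 28
Position 5 (value 10): max_ending_here = 38, max_so_far = 38

Maximum subarray: [9, 6, 10, -3, 6, 10]
Maximum sum: 38

The maximum subarray is [9, 6, 10, -3, 6, 10] with sum 38. This subarray runs from index 0 to index 5.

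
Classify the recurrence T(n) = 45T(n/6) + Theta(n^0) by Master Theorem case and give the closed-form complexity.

Master Theorem for T(n) = 45T(n/6) + O(n^0):

a = 45, b = 6, c = 0
log_b(a) = log_6(45) = 2.1245

Case 1: c = 0 < log_6(45) = 2.1245
T(n) = O(n^(log_6 45))

For T(n) = 45T(n/6) + O(n^0): log_6(45) = 2.1245. This is Case 1 of the Master Theorem (c < log_b(a), work dominated by leaves), giving O(n^(log_6 45)).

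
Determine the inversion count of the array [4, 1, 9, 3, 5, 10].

Finding inversions in [4, 1, 9, 3, 5, 10]:

(0, 1): arr[0]=4 > arr[1]=1
(0, 3): arr[0]=4 > arr[3]=3
(2, 3): arr[2]=9 > arr[3]=3
(2, 4): arr[2]=9 > arr[4]=5

Total inversions: 4

The array has 4 inversion(s): (0,1), (0,3), (2,3), (2,4). Each pair (i,j) satisfies i < j and arr[i] > arr[j].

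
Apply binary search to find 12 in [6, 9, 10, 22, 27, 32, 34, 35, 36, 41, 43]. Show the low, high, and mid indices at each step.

Binary search for 12 in [6, 9, 10, 22, 27, 32, 34, 35, 36, 41, 43]:

lo=0, hi=10, mid=5, arr[mid]=32 -> 32 > 12, search left half
lo=0, hi=4, mid=2, arr[mid]=10 -> 10 < 12, search right half
lo=3, hi=4, mid=3, arr[mid]=22 -> 22 > 12, search left half
lo=3 > hi=2, target 12 not found

Binary search determines that 12 is not in the array after 3 comparisons. The search space was exhausted without finding the target.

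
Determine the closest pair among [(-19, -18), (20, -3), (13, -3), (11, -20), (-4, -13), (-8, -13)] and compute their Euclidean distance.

Computing all pairwise distances among 6 points:

d((-19, -18), (20, -3)) = 41.7852
d((-19, -18), (13, -3)) = 35.3412
d((-19, -18), (11, -20)) = 30.0666
d((-19, -18), (-4, -13)) = 15.8114
d((-19, -18), (-8, -13)) = 12.083
d((20, -3), (13, -3)) = 7.0
d((20, -3), (11, -20)) = 19.2354
d((20, -3), (-4, -13)) = 26.0
d((20, -3), (-8, -13)) = 29.7321
d((13, -3), (11, -20)) = 17.1172
d((13, -3), (-4, -13)) = 19.7231
d((13, -3), (-8, -13)) = 23.2594
d((11, -20), (-4, -13)) = 16.5529
d((11, -20), (-8, -13)) = 20.2485
d((-4, -13), (-8, -13)) = 4.0 <-- minimum

Closest pair: (-4, -13) and (-8, -13) with distance 4.0

The closest pair is (-4, -13) and (-8, -13) with Euclidean distance 4.0. For 6 points, brute-force pairwise comparison is shown above. For large n, the divide-and-conquer algorithm (sort by x, recurse on halves, check the dividing strip) achieves O(n log n).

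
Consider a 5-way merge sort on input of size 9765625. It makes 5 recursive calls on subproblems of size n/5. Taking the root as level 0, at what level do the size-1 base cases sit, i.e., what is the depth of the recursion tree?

For divide and conquer with division factor 5:

Problem sizes at each level:
Level 0: 9765625
Level 1: 1953125
Level 2: 390625
Level 3: 78125
Level 4: 15625
Level 5: 3125
Level 6: 625
Level 7: 125
Level 8: 25
Level 9: 5
Level 10: 1

The root is level 0 and the size-1 base case is level 10 (the tree spans levels 0 through 10, i.e. 11 levels counting the root), so the depth is the number of divisions: log_5(9765625) = 10

The recursion tree depth is log_5(9765625) = 10. At each level, the problem size is divided by 5, so it takes 10 divisions to reduce to a base case of size 1. The algorithm makes 5 recursive calls at each level.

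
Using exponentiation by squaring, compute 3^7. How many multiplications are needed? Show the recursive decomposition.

Computing 3^7 by squaring (build up from 3^1; each line after the first costs one multiplication):

3^1 = 3
3^2 = (3^1)^2 = 3^2 = 9
3^3 = 3 * 3^2 = 3 * 9 = 27
3^6 = (3^3)^2 = 27^2 = 729
3^7 = 3 * 3^6 = 3 * 729 = 2187

Result: 2187
Multiplications needed: 4 (4 lines after 3^1)

3^7 = 2187. Using exponentiation by squaring, this requires 4 multiplications. The key idea: if the exponent is even, square the half-power; if odd, multiply by the base once.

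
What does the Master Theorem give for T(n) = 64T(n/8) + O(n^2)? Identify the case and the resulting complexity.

Master Theorem for T(n) = 64T(n/8) + O(n^2):

a = 64, b = 8, c = 2
log_b(a) = log_8(64) = 2.0000

Case 2: c = 2 = log_8(64) = 2.0000
T(n) = O(n^2 log n) = O(n^2 log n)

For T(n) = 64T(n/8) + O(n^2): log_8(64) = 2.0000. This is Case 2 of the Master Theorem (c = log_b(a), equal work at all levels), giving O(n^2 log n).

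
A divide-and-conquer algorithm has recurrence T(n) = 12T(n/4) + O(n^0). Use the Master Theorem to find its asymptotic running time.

Master Theorem for T(n) = 12T(n/4) + O(n^0):

a = 12, b = 4, c = 0
log_b(a) = log_4(12) = 1.7925

Case 1: c = 0 < log_4(12) = 1.7925
T(n) = O(n^(log_4 12))

For T(n) = 12T(n/4) + O(n^0): log_4(12) = 1.7925. This is Case 1 of the Master Theorem (c < log_b(a), work dominated by leaves), giving O(n^(log_4 12)).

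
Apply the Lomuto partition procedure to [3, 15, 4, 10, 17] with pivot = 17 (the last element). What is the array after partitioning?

Lomuto partition with pivot = 17:

Initial array: [3, 15, 4, 10, 17]

arr[0]=3 <= 17: swap with position 0, array becomes [3, 15, 4, 10, 17]
arr[1]=15 <= 17: swap with position 1, array becomes [3, 15, 4, 10, 17]
arr[2]=4 <= 17: swap with position 2, array becomes [3, 15, 4, 10, 17]
arr[3]=10 <= 17: swap with position 3, array becomes [3, 15, 4, 10, 17]

Place pivot at position 4: [3, 15, 4, 10, 17]
Pivot position: 4

After partitioning with pivot 17, the array becomes [3, 15, 4, 10, 17]. The pivot is placed at index 4. All elements to the left of the pivot are <= 17, and all elements to the right are > 17.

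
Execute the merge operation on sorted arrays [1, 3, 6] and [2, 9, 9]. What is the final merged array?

Merging process:

Compare 1 vs 2: take 1 from left. Merged: [1]
Compare 3 vs 2: take 2 from right. Merged: [1, 2]
Compare 3 vs 9: take 3 from left. Merged: [1, 2, 3]
Compare 6 vs 9: take 6 from left. Merged: [1, 2, 3, 6]
Append remaining from right: [9, 9]. Merged: [1, 2, 3, 6, 9, 9]

Final merged array: [1, 2, 3, 6, 9, 9]
Total comparisons: 4

The merged array is [1, 2, 3, 6, 9, 9], requiring 4 comparisons. The merge step runs in O(n) time where n is the total number of elements.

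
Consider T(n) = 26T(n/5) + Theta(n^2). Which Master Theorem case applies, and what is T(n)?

Master Theorem for T(n) = 26T(n/5) + O(n^2):

a = 26, b = 5, c = 2
log_b(a) = log_5(26) = 2.0244

Case 1: c = 2 < log_5(26) = 2.0244
T(n) = O(n^(log_5 26))

For T(n) = 26T(n/5) + O(n^2): log_5(26) = 2.0244. This is Case 1 of the Master Theorem (c < log_b(a), work dominated by leaves), giving O(n^(log_5 26)).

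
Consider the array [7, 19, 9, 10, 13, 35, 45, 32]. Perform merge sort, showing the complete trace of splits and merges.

Merge sort trace:

Split: [7, 19, 9, 10, 13, 35, 45, 32] -> [7, 19, 9, 10] and [13, 35, 45, 32]
  Split: [7, 19, 9, 10] -> [7, 19] and [9, 10]
    Split: [7, 19] -> [7] and [19]
    Merge: [7] + [19] -> [7, 19]
    Split: [9, 10] -> [9] and [10]
    Merge: [9] + [10] -> [9, 10]
  Merge: [7, 19] + [9, 10] -> [7, 9, 10, 19]
  Split: [13, 35, 45, 32] -> [13, 35] and [45, 32]
    Split: [13, 35] -> [13] and [35]
    Merge: [13] + [35] -> [13, 35]
    Split: [45, 32] -> [45] and [32]
    Merge: [45] + [32] -> [32, 45]
  Merge: [13, 35] + [32, 45] -> [13, 32, 35, 45]
Merge: [7, 9, 10, 19] + [13, 32, 35, 45] -> [7, 9, 10, 13, 19, 32, 35, 45]

Final sorted array: [7, 9, 10, 13, 19, 32, 35, 45]

The merge sort proceeds by recursively splitting the array and merging sorted halves.
After all merges, the sorted array is [7, 9, 10, 13, 19, 32, 35, 45].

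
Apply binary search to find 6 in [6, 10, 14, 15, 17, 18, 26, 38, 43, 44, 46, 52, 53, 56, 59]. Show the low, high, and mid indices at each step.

Binary search for 6 in [6, 10, 14, 15, 17, 18, 26, 38, 43, 44, 46, 52, 53, 56, 59]:

lo=0, hi=14, mid=7, arr[mid]=38 -> 38 > 6, search left half
lo=0, hi=6, mid=3, arr[mid]=15 -> 15 > 6, search left half
lo=0, hi=2, mid=1, arr[mid]=10 -> 10 > 6, search left half
lo=0, hi=0, mid=0, arr[mid]=6 -> Found target at index 0!

Binary search finds 6 at index 0 after 4 comparisons. The search repeatedly halves the search space by comparing with the middle element.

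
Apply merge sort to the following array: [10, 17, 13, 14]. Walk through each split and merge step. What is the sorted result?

Merge sort trace:

Split: [10, 17, 13, 14] -> [10, 17] and [13, 14]
  Split: [10, 17] -> [10] and [17]
  Merge: [10] + [17] -> [10, 17]
  Split: [13, 14] -> [13] and [14]
  Merge: [13] + [14] -> [13, 14]
Merge: [10, 17] + [13, 14] -> [10, 13, 14, 17]

Final sorted array: [10, 13, 14, 17]

The merge sort proceeds by recursively splitting the array and merging sorted halves.
After all merges, the sorted array is [10, 13, 14, 17].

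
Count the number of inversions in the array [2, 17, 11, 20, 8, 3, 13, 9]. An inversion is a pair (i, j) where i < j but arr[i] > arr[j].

Finding inversions in [2, 17, 11, 20, 8, 3, 13, 9]:

(1, 2): arr[1]=17 > arr[2]=11
(1, 4): arr[1]=17 > arr[4]=8
(1, 5): arr[1]=17 > arr[5]=3
(1, 6): arr[1]=17 > arr[6]=13
(1, 7): arr[1]=17 > arr[7]=9
(2, 4): arr[2]=11 > arr[4]=8
(2, 5): arr[2]=11 > arr[5]=3
(2, 7): arr[2]=11 > arr[7]=9
(3, 4): arr[3]=20 > arr[4]=8
(3, 5): arr[3]=20 > arr[5]=3
(3, 6): arr[3]=20 > arr[6]=13
(3, 7): arr[3]=20 > arr[7]=9
(4, 5): arr[4]=8 > arr[5]=3
(6, 7): arr[6]=13 > arr[7]=9

Total inversions: 14

The array has 14 inversion(s): (1,2), (1,4), (1,5), (1,6), (1,7), (2,4), (2,5), (2,7), (3,4), (3,5), (3,6), (3,7), (4,5), (6,7). Each pair (i,j) satisfies i < j and arr[i] > arr[j].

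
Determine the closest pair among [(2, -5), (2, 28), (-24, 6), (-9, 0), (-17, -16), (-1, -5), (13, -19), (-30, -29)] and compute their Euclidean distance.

Computing all pairwise distances among 8 points:

d((2, -5), (2, 28)) = 33.0
d((2, -5), (-24, 6)) = 28.2312
d((2, -5), (-9, 0)) = 12.083
d((2, -5), (-17, -16)) = 21.9545
d((2, -5), (-1, -5)) = 3.0 <-- minimum
d((2, -5), (13, -19)) = 17.8045
d((2, -5), (-30, -29)) = 40.0
d((2, 28), (-24, 6)) = 34.0588
d((2, 28), (-9, 0)) = 30.0832
d((2, 28), (-17, -16)) = 47.927
d((2, 28), (-1, -5)) = 33.1361
d((2, 28), (13, -19)) = 48.2701
d((2, 28), (-30, -29)) = 65.3682
d((-24, 6), (-9, 0)) = 16.1555
d((-24, 6), (-17, -16)) = 23.0868
d((-24, 6), (-1, -5)) = 25.4951
d((-24, 6), (13, -19)) = 44.6542
d((-24, 6), (-30, -29)) = 35.5106
d((-9, 0), (-17, -16)) = 17.8885
d((-9, 0), (-1, -5)) = 9.434
d((-9, 0), (13, -19)) = 29.0689
d((-9, 0), (-30, -29)) = 35.805
d((-17, -16), (-1, -5)) = 19.4165
d((-17, -16), (13, -19)) = 30.1496
d((-17, -16), (-30, -29)) = 18.3848
d((-1, -5), (13, -19)) = 19.799
d((-1, -5), (-30, -29)) = 37.6431
d((13, -19), (-30, -29)) = 44.1475

Closest pair: (2, -5) and (-1, -5) with distance 3.0

The closest pair is (2, -5) and (-1, -5) with Euclidean distance 3.0. For 8 points, brute-force pairwise comparison is shown above. For large n, the divide-and-conquer algorithm (sort by x, recurse on halves, check the dividing strip) achieves O(n log n).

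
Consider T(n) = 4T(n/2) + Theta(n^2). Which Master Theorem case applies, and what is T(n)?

Master Theorem for T(n) = 4T(n/2) + O(n^2):

a = 4, b = 2, c = 2
log_b(a) = log_2(4) = 2.0000

Case 2: c = 2 = log_2(4) = 2.0000
T(n) = O(n^2 log n) = O(n^2 log n)

For T(n) = 4T(n/2) + O(n^2): log_2(4) = 2.0000. This is Case 2 of the Master Theorem (c = log_b(a), equal work at all levels), giving O(n^2 log n).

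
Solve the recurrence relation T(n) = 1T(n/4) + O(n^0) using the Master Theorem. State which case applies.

Master Theorem for T(n) = 1T(n/4) + O(n^0):

a = 1, b = 4, c = 0
log_b(a) = log_4(1) = 0.0000

Case 2: c = 0 = log_4(1) = 0.0000
T(n) = O(n^0 log n) = O(log n)

For T(n) = 1T(n/4) + O(n^0): log_4(1) = 0.0000. This is Case 2 of the Master Theorem (c = log_b(a), equal work at all levels), giving O(log n).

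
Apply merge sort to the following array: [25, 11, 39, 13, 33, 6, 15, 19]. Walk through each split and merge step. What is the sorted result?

Merge sort trace:

Split: [25, 11, 39, 13, 33, 6, 15, 19] -> [25, 11, 39, 13] and [33, 6, 15, 19]
  Split: [25, 11, 39, 13] -> [25, 11] and [39, 13]
    Split: [25, 11] -> [25] and [11]
    Merge: [25] + [11] -> [11, 25]
    Split: [39, 13] -> [39] and [13]
    Merge: [39] + [13] -> [13, 39]
  Merge: [11, 25] + [13, 39] -> [11, 13, 25, 39]
  Split: [33, 6, 15, 19] -> [33, 6] and [15, 19]
    Split: [33, 6] -> [33] and [6]
    Merge: [33] + [6] -> [6, 33]
    Split: [15, 19] -> [15] and [19]
    Merge: [15] + [19] -> [15, 19]
  Merge: [6, 33] + [15, 19] -> [6, 15, 19, 33]
Merge: [11, 13, 25, 39] + [6, 15, 19, 33] -> [6, 11, 13, 15, 19, 25, 33, 39]

Final sorted array: [6, 11, 13, 15, 19, 25, 33, 39]

The merge sort proceeds by recursively splitting the array and merging sorted halves.
After all merges, the sorted array is [6, 11, 13, 15, 19, 25, 33, 39].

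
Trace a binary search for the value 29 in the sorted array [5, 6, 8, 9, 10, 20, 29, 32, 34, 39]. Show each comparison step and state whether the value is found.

Binary search for 29 in [5, 6, 8, 9, 10, 20, 29, 32, 34, 39]:

lo=0, hi=9, mid=4, arr[mid]=10 -> 10 < 29, search right half
lo=5, hi=9, mid=7, arr[mid]=32 -> 32 > 29, search left half
lo=5, hi=6, mid=5, arr[mid]=20 -> 20 < 29, search right half
lo=6, hi=6, mid=6, arr[mid]=29 -> Found target at index 6!

Binary search finds 29 at index 6 after 4 comparisons. The search repeatedly halves the search space by comparing with the middle element.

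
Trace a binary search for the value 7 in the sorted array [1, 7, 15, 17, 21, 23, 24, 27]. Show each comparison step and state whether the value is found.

Binary search for 7 in [1, 7, 15, 17, 21, 23, 24, 27]:

lo=0, hi=7, mid=3, arr[mid]=17 -> 17 > 7, search left half
lo=0, hi=2, mid=1, arr[mid]=7 -> Found target at index 1!

Binary search finds 7 at index 1 after 2 comparisons. The search repeatedly halves the search space by comparing with the middle element.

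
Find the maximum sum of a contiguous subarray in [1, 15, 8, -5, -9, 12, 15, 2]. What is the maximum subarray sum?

Using Kadane's algorithm on [1, 15, 8, -5, -9, 12, 15, 2]:

Scanning through the array:
Position 1 (value 15): max_ending_here = 16, max_so_far = 16
Position 2 (value 8): max_ending_here = 24, max_so_far = 24
Position 3 (value -5): max_ending_here = 19, max_so_far = 24
Position 4 (value -9): max_ending_here = 10, max_so_far = 24
Position 5 (value 12): max_ending_here = 22, max_so_far = 24
Position 6 (value 15): max_ending_here = 37, max_so_far = 37
Position 7 (value 2): max_ending_here = 39, max_so_far = 39

Maximum subarray: [1, 15, 8, -5, -9, 12, 15, 2]
Maximum sum: 39

The maximum subarray is [1, 15, 8, -5, -9, 12, 15, 2] with sum 39. This subarray runs from index 0 to index 7.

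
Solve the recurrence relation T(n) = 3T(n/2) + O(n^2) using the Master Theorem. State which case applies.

Master Theorem for T(n) = 3T(n/2) + O(n^2):

a = 3, b = 2, c = 2
log_b(a) = log_2(3) = 1.5850

Case 3: c = 2 > log_2(3) = 1.5850
T(n) = O(n^2) = O(n^2)

For T(n) = 3T(n/2) + O(n^2): log_2(3) = 1.5850. This is Case 3 of the Master Theorem (c > log_b(a), work dominated by root), giving O(n^2).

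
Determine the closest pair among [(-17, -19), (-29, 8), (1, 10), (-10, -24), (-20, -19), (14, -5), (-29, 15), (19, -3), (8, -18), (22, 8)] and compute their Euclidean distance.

Computing all pairwise distances among 10 points:

d((-17, -19), (-29, 8)) = 29.5466
d((-17, -19), (1, 10)) = 34.1321
d((-17, -19), (-10, -24)) = 8.6023
d((-17, -19), (-20, -19)) = 3.0 <-- minimum
d((-17, -19), (14, -5)) = 34.0147
d((-17, -19), (-29, 15)) = 36.0555
d((-17, -19), (19, -3)) = 39.3954
d((-17, -19), (8, -18)) = 25.02
d((-17, -19), (22, 8)) = 47.4342
d((-29, 8), (1, 10)) = 30.0666
d((-29, 8), (-10, -24)) = 37.2156
d((-29, 8), (-20, -19)) = 28.4605
d((-29, 8), (14, -5)) = 44.9222
d((-29, 8), (-29, 15)) = 7.0
d((-29, 8), (19, -3)) = 49.2443
d((-29, 8), (8, -18)) = 45.2217
d((-29, 8), (22, 8)) = 51.0
d((1, 10), (-10, -24)) = 35.7351
d((1, 10), (-20, -19)) = 35.805
d((1, 10), (14, -5)) = 19.8494
d((1, 10), (-29, 15)) = 30.4138
d((1, 10), (19, -3)) = 22.2036
d((1, 10), (8, -18)) = 28.8617
d((1, 10), (22, 8)) = 21.095
d((-10, -24), (-20, -19)) = 11.1803
d((-10, -24), (14, -5)) = 30.6105
d((-10, -24), (-29, 15)) = 43.382
d((-10, -24), (19, -3)) = 35.805
d((-10, -24), (8, -18)) = 18.9737
d((-10, -24), (22, 8)) = 45.2548
d((-20, -19), (14, -5)) = 36.7696
d((-20, -19), (-29, 15)) = 35.171
d((-20, -19), (19, -3)) = 42.1545
d((-20, -19), (8, -18)) = 28.0179
d((-20, -19), (22, 8)) = 49.93
d((14, -5), (-29, 15)) = 47.4236
d((14, -5), (19, -3)) = 5.3852
d((14, -5), (8, -18)) = 14.3178
d((14, -5), (22, 8)) = 15.2643
d((-29, 15), (19, -3)) = 51.264
d((-29, 15), (8, -18)) = 49.5782
d((-29, 15), (22, 8)) = 51.4782
d((19, -3), (8, -18)) = 18.6011
d((19, -3), (22, 8)) = 11.4018
d((8, -18), (22, 8)) = 29.5296

Closest pair: (-17, -19) and (-20, -19) with distance 3.0

The closest pair is (-17, -19) and (-20, -19) with Euclidean distance 3.0. For 10 points, brute-force pairwise comparison is shown above. For large n, the divide-and-conquer algorithm (sort by x, recurse on halves, check the dividing strip) achieves O(n log n).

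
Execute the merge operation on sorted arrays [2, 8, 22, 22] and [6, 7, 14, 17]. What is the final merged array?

Merging process:

Compare 2 vs 6: take 2 from left. Merged: [2]
Compare 8 vs 6: take 6 from right. Merged: [2, 6]
Compare 8 vs 7: take 7 from right. Merged: [2, 6, 7]
Compare 8 vs 14: take 8 from left. Merged: [2, 6, 7, 8]
Compare 22 vs 14: take 14 from right. Merged: [2, 6, 7, 8, 14]
Compare 22 vs 17: take 17 from right. Merged: [2, 6, 7, 8, 14, 17]
Append remaining from left: [22, 22]. Merged: [2, 6, 7, 8, 14, 17, 22, 22]

Final merged array: [2, 6, 7, 8, 14, 17, 22, 22]
Total comparisons: 6

The merged array is [2, 6, 7, 8, 14, 17, 22, 22], requiring 6 comparisons. The merge step runs in O(n) time where n is the total number of elements.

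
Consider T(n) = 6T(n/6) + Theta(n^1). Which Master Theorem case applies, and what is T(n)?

Master Theorem for T(n) = 6T(n/6) + O(n^1):

a = 6, b = 6, c = 1
log_b(a) = log_6(6) = 1.0000

Case 2: c = 1 = log_6(6) = 1.0000
T(n) = O(n^1 log n) = O(n log n)

For T(n) = 6T(n/6) + O(n^1): log_6(6) = 1.0000. This is Case 2 of the Master Theorem (c = log_b(a), equal work at all levels), giving O(n log n).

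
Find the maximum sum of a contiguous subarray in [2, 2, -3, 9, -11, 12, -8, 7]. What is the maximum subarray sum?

Using Kadane's algorithm on [2, 2, -3, 9, -11, 12, -8, 7]:

Scanning through the array:
Position 1 (value 2): max_ending_here = 4, max_so_far = 4
Position 2 (value -3): max_ending_here = 1, max_so_far = 4
Position 3 (value 9): max_ending_here = 10, max_so_far = 10
Position 4 (value -11): max_ending_here = -1, max_so_far = 10
Position 5 (value 12): max_ending_here = 12, max_so_far = 12
Position 6 (value -8): max_ending_here = 4, max_so_far = 12
Position 7 (value 7): max_ending_here = 11, max_so_far = 12

Maximum subarray: [12]
Maximum sum: 12

The maximum subarray is [12] with sum 12. This subarray runs from index 5 to index 5.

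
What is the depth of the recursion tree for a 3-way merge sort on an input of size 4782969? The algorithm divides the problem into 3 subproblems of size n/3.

For divide and conquer with division factor 3:

Problem sizes at each level:
Level 0: 4782969
Level 1: 1594323
Level 2: 531441
Level 3: 177147
Level 4: 59049
Level 5: 19683
Level 6: 6561
Level 7: 2187
Level 8: 729
Level 9: 243
Level 10: 81
Level 11: 27
Level 12: 9
Level 13: 3
Level 14: 1

The root is level 0 and the size-1 base case is level 14 (the tree spans levels 0 through 14, i.e. 15 levels counting the root), so the depth is the number of divisions: log_3(4782969) = 14

The recursion tree depth is log_3(4782969) = 14. At each level, the problem size is divided by 3, so it takes 14 divisions to reduce to a base case of size 1. The algorithm makes 3 recursive calls at each level.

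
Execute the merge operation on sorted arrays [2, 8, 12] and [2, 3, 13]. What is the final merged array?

Merging process:

Compare 2 vs 2: take 2 from left. Merged: [2]
Compare 8 vs 2: take 2 from right. Merged: [2, 2]
Compare 8 vs 3: take 3 from right. Merged: [2, 2, 3]
Compare 8 vs 13: take 8 from left. Merged: [2, 2, 3, 8]
Compare 12 vs 13: take 12 from left. Merged: [2, 2, 3, 8, 12]
Append remaining from right: [13]. Merged: [2, 2, 3, 8, 12, 13]

Final merged array: [2, 2, 3, 8, 12, 13]
Total comparisons: 5

The merged array is [2, 2, 3, 8, 12, 13], requiring 5 comparisons. The merge step runs in O(n) time where n is the total number of elements.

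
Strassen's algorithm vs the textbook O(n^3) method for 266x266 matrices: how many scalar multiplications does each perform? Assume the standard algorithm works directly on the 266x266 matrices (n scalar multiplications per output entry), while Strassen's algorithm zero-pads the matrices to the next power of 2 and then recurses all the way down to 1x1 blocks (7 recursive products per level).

Matrix multiplication for 266x266 matrices:

Strassen's algorithm requires power-of-2 dimensions. Pad 266x266 to 512x512 (next power of 2).

Standard algorithm: 266^3 = 18821096 multiplications
Strassen's algorithm: 7^(log2(512)) = 7^9 = 40353607 multiplications
Difference: 18821096 - 40353607 = -21532511 (Strassen uses MORE here due to padding overhead — for small or just-over-power-of-2 n, padding can outweigh the per-level savings)

Standard: 18821096 multiplications (266^3). Strassen: 40353607 multiplications (7^9, after padding to 512x512). Strassen reduces 8 recursive multiplications to 7 at each level.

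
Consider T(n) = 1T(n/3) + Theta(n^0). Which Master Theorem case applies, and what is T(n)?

Master Theorem for T(n) = 1T(n/3) + O(n^0):

a = 1, b = 3, c = 0
log_b(a) = log_3(1) = 0.0000

Case 2: c = 0 = log_3(1) = 0.0000
T(n) = O(n^0 log n) = O(log n)

For T(n) = 1T(n/3) + O(n^0): log_3(1) = 0.0000. This is Case 2 of the Master Theorem (c = log_b(a), equal work at all levels), giving O(log n).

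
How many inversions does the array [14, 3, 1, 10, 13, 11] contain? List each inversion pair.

Finding inversions in [14, 3, 1, 10, 13, 11]:

(0, 1): arr[0]=14 > arr[1]=3
(0, 2): arr[0]=14 > arr[2]=1
(0, 3): arr[0]=14 > arr[3]=10
(0, 4): arr[0]=14 > arr[4]=13
(0, 5): arr[0]=14 > arr[5]=11
(1, 2): arr[1]=3 > arr[2]=1
(4, 5): arr[4]=13 > arr[5]=11

Total inversions: 7

The array has 7 inversion(s): (0,1), (0,2), (0,3), (0,4), (0,5), (1,2), (4,5). Each pair (i,j) satisfies i < j and arr[i] > arr[j].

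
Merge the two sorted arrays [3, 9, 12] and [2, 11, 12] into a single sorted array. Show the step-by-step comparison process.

Merging process:

Compare 3 vs 2: take 2 from right. Merged: [2]
Compare 3 vs 11: take 3 from left. Merged: [2, 3]
Compare 9 vs 11: take 9 from left. Merged: [2, 3, 9]
Compare 12 vs 11: take 11 from right. Merged: [2, 3, 9, 11]
Compare 12 vs 12: take 12 from left. Merged: [2, 3, 9, 11, 12]
Append remaining from right: [12]. Merged: [2, 3, 9, 11, 12, 12]

Final merged array: [2, 3, 9, 11, 12, 12]
Total comparisons: 5

The merged array is [2, 3, 9, 11, 12, 12], requiring 5 comparisons. The merge step runs in O(n) time where n is the total number of elements.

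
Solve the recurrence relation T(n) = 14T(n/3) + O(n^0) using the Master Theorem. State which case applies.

Master Theorem for T(n) = 14T(n/3) + O(n^0):

a = 14, b = 3, c = 0
log_b(a) = log_3(14) = 2.4022

Case 1: c = 0 < log_3(14) = 2.4022
T(n) = O(n^(log_3 14))

For T(n) = 14T(n/3) + O(n^0): log_3(14) = 2.4022. This is Case 1 of the Master Theorem (c < log_b(a), work dominated by leaves), giving O(n^(log_3 14)).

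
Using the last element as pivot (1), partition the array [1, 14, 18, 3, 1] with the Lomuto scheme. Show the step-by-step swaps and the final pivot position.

Lomuto partition with pivot = 1:

Initial array: [1, 14, 18, 3, 1]

arr[0]=1 <= 1: swap with position 0, array becomes [1, 14, 18, 3, 1]
arr[1]=14 > 1: no swap
arr[2]=18 > 1: no swap
arr[3]=3 > 1: no swap

Place pivot at position 1: [1, 1, 18, 3, 14]
Pivot position: 1

After partitioning with pivot 1, the array becomes [1, 1, 18, 3, 14]. The pivot is placed at index 1. All elements to the left of the pivot are <= 1, and all elements to the right are > 1.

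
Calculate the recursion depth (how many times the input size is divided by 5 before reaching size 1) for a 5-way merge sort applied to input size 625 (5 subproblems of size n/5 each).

For divide and conquer with division factor 5:

Problem sizes at each level:
Level 0: 625
Level 1: 125
Level 2: 25
Level 3: 5
Level 4: 1

The root is level 0 and the size-1 base case is level 4 (the tree spans levels 0 through 4, i.e. 5 levels counting the root), so the depth is the number of divisions: log_5(625) = 4

The recursion tree depth is log_5(625) = 4. At each level, the problem size is divided by 5, so it takes 4 divisions to reduce to a base case of size 1. The algorithm makes 5 recursive calls at each level.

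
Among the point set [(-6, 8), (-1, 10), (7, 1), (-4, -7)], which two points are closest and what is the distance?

Computing all pairwise distances among 4 points:

d((-6, 8), (-1, 10)) = 5.3852 <-- minimum
d((-6, 8), (7, 1)) = 14.7648
d((-6, 8), (-4, -7)) = 15.1327
d((-1, 10), (7, 1)) = 12.0416
d((-1, 10), (-4, -7)) = 17.2627
d((7, 1), (-4, -7)) = 13.6015

Closest pair: (-6, 8) and (-1, 10) with distance 5.3852

The closest pair is (-6, 8) and (-1, 10) with Euclidean distance 5.3852. For 4 points, brute-force pairwise comparison is shown above. For large n, the divide-and-conquer algorithm (sort by x, recurse on halves, check the dividing strip) achieves O(n log n).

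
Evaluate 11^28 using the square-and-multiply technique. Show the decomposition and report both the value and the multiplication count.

Computing 11^28 by squaring (build up from 11^1; each line after the first costs one multiplication):

11^1 = 11
11^2 = (11^1)^2 = 11^2 = 121
11^3 = 11 * 11^2 = 11 * 121 = 1331
11^6 = (11^3)^2 = 1331^2 = 1771561
11^7 = 11 * 11^6 = 11 * 1771561 = 19487171
11^14 = (11^7)^2 = 19487171^2 = 379749833583241
11^28 = (11^14)^2 = 379749833583241^2 = 144209936106499234037676064081

Result: 144209936106499234037676064081
Multiplications needed: 6 (6 lines after 11^1)

11^28 = 144209936106499234037676064081. Using exponentiation by squaring, this requires 6 multiplications. The key idea: if the exponent is even, square the half-power; if odd, multiply by the base once.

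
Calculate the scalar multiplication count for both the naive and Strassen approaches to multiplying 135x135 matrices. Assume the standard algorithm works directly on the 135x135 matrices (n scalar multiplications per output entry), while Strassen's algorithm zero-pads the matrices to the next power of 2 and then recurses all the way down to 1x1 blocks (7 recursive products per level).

Matrix multiplication for 135x135 matrices:

Strassen's algorithm requires power-of-2 dimensions. Pad 135x135 to 256x256 (next power of 2).

Standard algorithm: 135^3 = 2460375 multiplications
Strassen's algorithm: 7^(log2(256)) = 7^8 = 5764801 multiplications
Difference: 2460375 - 5764801 = -3304426 (Strassen uses MORE here due to padding overhead — for small or just-over-power-of-2 n, padding can outweigh the per-level savings)

Standard: 2460375 multiplications (135^3). Strassen: 5764801 multiplications (7^8, after padding to 256x256). Strassen reduces 8 recursive multiplications to 7 at each level.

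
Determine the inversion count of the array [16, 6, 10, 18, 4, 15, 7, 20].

Finding inversions in [16, 6, 10, 18, 4, 15, 7, 20]:

(0, 1): arr[0]=16 > arr[1]=6
(0, 2): arr[0]=16 > arr[2]=10
(0, 4): arr[0]=16 > arr[4]=4
(0, 5): arr[0]=16 > arr[5]=15
(0, 6): arr[0]=16 > arr[6]=7
(1, 4): arr[1]=6 > arr[4]=4
(2, 4): arr[2]=10 > arr[4]=4
(2, 6): arr[2]=10 > arr[6]=7
(3, 4): arr[3]=18 > arr[4]=4
(3, 5): arr[3]=18 > arr[5]=15
(3, 6): arr[3]=18 > arr[6]=7
(5, 6): arr[5]=15 > arr[6]=7

Total inversions: 12

The array has 12 inversion(s): (0,1), (0,2), (0,4), (0,5), (0,6), (1,4), (2,4), (2,6), (3,4), (3,5), (3,6), (5,6). Each pair (i,j) satisfies i < j and arr[i] > arr[j].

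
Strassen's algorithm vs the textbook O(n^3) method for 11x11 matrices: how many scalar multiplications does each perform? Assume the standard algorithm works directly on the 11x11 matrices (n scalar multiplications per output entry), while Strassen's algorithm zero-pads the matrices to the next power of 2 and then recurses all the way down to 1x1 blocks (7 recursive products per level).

Matrix multiplication for 11x11 matrices:

Strassen's algorithm requires power-of-2 dimensions. Pad 11x11 to 16x16 (next power of 2).

Standard algorithm: 11^3 = 1331 multiplications
Strassen's algorithm: 7^(log2(16)) = 7^4 = 2401 multiplications
Difference: 1331 - 2401 = -1070 (Strassen uses MORE here due to padding overhead — for small or just-over-power-of-2 n, padding can outweigh the per-level savings)

Standard: 1331 multiplications (11^3). Strassen: 2401 multiplications (7^4, after padding to 16x16). Strassen reduces 8 recursive multiplications to 7 at each level.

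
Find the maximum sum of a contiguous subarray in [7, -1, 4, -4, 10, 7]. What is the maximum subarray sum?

Using Kadane's algorithm on [7, -1, 4, -4, 10, 7]:

Scanning through the array:
Position 1 (value -1): max_ending_here = 6, max_so_far = 7
Position 2 (value 4): max_ending_here = 10, max_so_far = 10
Position 3 (value -4): max_ending_here = 6, max_so_far = 10
Position 4 (value 10): max_ending_here = 16, max_so_far = 16
Position 5 (value 7): max_ending_here = 23, max_so_far = 23

Maximum subarray: [7, -1, 4, -4, 10, 7]
Maximum sum: 23

The maximum subarray is [7, -1, 4, -4, 10, 7] with sum 23. This subarray runs from index 0 to index 5.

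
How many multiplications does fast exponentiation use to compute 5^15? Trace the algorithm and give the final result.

Computing 5^15 by squaring (build up from 5^1; each line after the first costs one multiplication):

5^1 = 5
5^2 = (5^1)^2 = 5^2 = 25
5^3 = 5 * 5^2 = 5 * 25 = 125
5^6 = (5^3)^2 = 125^2 = 15625
5^7 = 5 * 5^6 = 5 * 15625 = 78125
5^14 = (5^7)^2 = 78125^2 = 6103515625
5^15 = 5 * 5^14 = 5 * 6103515625 = 30517578125

Result: 30517578125
Multiplications needed: 6 (6 lines after 5^1)

5^15 = 30517578125. Using exponentiation by squaring, this requires 6 multiplications. The key idea: if the exponent is even, square the half-power; if odd, multiply by the base once.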